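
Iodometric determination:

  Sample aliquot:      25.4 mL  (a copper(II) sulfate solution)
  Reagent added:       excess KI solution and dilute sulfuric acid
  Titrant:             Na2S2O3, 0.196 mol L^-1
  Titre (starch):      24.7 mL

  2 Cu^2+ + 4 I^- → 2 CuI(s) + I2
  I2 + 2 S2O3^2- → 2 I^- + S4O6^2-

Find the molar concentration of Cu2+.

n(S2O3^2-) = 0.0247 × 0.196 = 4.84 × 10^-3 mol
n(I2) = n(S2O3^2-)/2 = 2.42 × 10^-3 mol
From the 2:1 ratio, n(Cu2+) in the aliquot = 2/1 × 2.42 × 10^-3 = 4.84 × 10^-3 mol
[Cu2+] = 4.84 × 10^-3 / 0.0254 = 0.191 mol/L

0.191 mol/L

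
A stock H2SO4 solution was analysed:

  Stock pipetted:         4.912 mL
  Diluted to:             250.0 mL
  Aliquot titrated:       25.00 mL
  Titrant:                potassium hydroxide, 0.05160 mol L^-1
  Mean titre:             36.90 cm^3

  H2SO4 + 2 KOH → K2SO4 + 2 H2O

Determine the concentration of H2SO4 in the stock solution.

1.938 mol/L

n(KOH) = 0.03690 × 0.05160 = 1.904 × 10^-3 mol
From the 1:2 ratio, n(H2SO4) in the aliquot = 1/2 × 1.904 × 10^-3 = 9.520 × 10^-4 mol
[H2SO4]_dilute = 9.520 × 10^-4 / 0.02500 = 0.03808 mol/L
Dilution factor = 250.0 / 4.912 = 50.90
[H2SO4]_stock = 0.03808 × 50.90 = 1.938 mol/L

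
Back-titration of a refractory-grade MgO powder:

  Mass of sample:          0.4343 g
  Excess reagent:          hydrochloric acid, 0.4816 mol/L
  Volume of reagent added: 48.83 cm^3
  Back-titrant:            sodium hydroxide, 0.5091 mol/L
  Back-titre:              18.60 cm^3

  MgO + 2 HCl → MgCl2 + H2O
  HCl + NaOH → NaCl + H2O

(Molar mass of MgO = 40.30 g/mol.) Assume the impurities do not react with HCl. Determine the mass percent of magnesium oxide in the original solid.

n(HCl) added = 0.04883 × 0.4816 = 0.02352 mol
n(NaOH) used in back-titration = 0.01860 × 0.5091 = 9.469 × 10^-3 mol
n(HCl) left over = 9.469 × 10^-3 mol (1:1 ratio)
n(HCl) consumed by analyte = 0.02352 − 9.469 × 10^-3 = 0.01405 mol
From the 1:2 ratio, n(MgO) = 1/2 × 0.01405 = 7.024 × 10^-3 mol
mass of MgO = 7.024 × 10^-3 × 40.30 = 0.2831 g
% MgO = 0.2831 / 0.4343 × 100 = 65.17 %

65.17 %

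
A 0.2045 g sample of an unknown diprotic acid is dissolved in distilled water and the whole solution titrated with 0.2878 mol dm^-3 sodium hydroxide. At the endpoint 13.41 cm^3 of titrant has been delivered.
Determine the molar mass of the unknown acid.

106.0 g/mol

n(NaOH) = 0.01341 L × 0.2878 mol/L = 3.859 × 10^-3 mol
From the 1:2 ratio, n(H2A) = 1/2 × 3.859 × 10^-3 = 1.930 × 10^-3 mol
M = m / n = 0.2045 g / 1.930 × 10^-3 mol = 106.0 g/mol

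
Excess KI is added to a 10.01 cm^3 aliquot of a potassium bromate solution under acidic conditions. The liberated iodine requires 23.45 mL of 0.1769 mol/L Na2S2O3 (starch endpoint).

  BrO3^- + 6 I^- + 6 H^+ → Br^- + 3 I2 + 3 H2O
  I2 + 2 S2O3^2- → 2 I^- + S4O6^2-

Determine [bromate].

n(S2O3^2-) = 0.02345 × 0.1769 = 4.148 × 10^-3 mol
n(I2) = n(S2O3^2-)/2 = 2.074 × 10^-3 mol
From the 1:3 ratio, n(BrO3^-) in the aliquot = 1/3 × 2.074 × 10^-3 = 6.914 × 10^-4 mol
[BrO3^-] = 6.914 × 10^-4 / 0.01001 = 0.06907 mol/L

0.06907 mol/L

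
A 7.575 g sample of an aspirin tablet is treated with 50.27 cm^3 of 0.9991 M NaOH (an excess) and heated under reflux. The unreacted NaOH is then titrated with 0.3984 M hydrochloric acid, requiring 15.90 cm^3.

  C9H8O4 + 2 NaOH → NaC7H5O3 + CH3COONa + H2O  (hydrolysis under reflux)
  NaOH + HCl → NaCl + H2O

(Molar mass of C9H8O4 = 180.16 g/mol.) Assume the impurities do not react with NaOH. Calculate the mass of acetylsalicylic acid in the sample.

3.954 g

n(NaOH) added = 0.05027 × 0.9991 = 0.05022 mol
n(HCl) used in back-titration = 0.01590 × 0.3984 = 6.335 × 10^-3 mol
n(NaOH) left over = 6.335 × 10^-3 mol (1:1 ratio)
n(NaOH) consumed by analyte = 0.05022 − 6.335 × 10^-3 = 0.04389 mol
From the 1:2 ratio, n(C9H8O4) = 1/2 × 0.04389 = 0.02195 mol
mass of C9H8O4 = 0.02195 × 180.16 = 3.954 g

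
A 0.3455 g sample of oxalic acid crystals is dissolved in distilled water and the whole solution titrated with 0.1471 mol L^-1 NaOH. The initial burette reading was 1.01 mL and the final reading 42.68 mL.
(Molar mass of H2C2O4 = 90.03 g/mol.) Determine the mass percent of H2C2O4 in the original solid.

79.86 %

H2C2O4 + 2 NaOH → Na2C2O4 + 2 H2O
n(NaOH) = 0.04167 L × 0.1471 mol/L = 6.130 × 10^-3 mol
From the 1:2 ratio, n(H2C2O4) = 1/2 × 6.130 × 10^-3 = 3.065 × 10^-3 mol
mass of H2C2O4 = 3.065 × 10^-3 × 90.03 g/mol = 0.2759 g
% H2C2O4 = 0.2759 / 0.3455 × 100 = 79.86 %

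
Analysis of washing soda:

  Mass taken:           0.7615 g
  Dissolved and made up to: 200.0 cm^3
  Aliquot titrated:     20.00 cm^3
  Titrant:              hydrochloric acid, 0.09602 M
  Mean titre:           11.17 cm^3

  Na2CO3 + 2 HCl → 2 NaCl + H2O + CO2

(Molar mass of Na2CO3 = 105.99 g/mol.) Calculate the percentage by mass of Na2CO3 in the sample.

n(HCl) per titration = 0.01117 × 0.09602 = 1.073 × 10^-3 mol
From the 1:2 ratio, n(Na2CO3) in each aliquot = 1/2 × 1.073 × 10^-3 = 5.363 × 10^-4 mol
n(Na2CO3) in the whole flask = 5.363 × 10^-4 × 200.0/20.00 = 5.363 × 10^-3 mol
mass of Na2CO3 = 5.363 × 10^-3 × 105.99 = 0.5684 g
% Na2CO3 = 0.5684 / 0.7615 × 100 = 74.64 %

74.64 %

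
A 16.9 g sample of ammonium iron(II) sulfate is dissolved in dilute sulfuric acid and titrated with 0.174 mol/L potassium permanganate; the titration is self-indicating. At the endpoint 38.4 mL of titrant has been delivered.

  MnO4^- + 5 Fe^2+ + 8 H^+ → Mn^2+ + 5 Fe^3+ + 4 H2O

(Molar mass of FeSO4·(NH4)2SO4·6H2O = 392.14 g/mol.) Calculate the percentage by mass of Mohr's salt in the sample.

77.5 %

n(KMnO4) = 0.0384 L × 0.174 mol/L = 6.68 × 10^-3 mol
From the 5:1 ratio, n(FeSO4·(NH4)2SO4·6H2O) = 5/1 × 6.68 × 10^-3 = 0.0334 mol
mass of FeSO4·(NH4)2SO4·6H2O = 0.0334 × 392.14 g/mol = 13.1 g
% FeSO4·(NH4)2SO4·6H2O = 13.1 / 16.9 × 100 = 77.5 %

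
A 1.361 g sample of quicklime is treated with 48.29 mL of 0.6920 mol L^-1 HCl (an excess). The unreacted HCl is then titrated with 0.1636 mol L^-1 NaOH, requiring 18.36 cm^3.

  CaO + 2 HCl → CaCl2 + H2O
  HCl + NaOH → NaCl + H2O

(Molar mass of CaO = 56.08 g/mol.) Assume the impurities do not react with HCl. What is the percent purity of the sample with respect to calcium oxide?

62.66 %

n(HCl) added = 0.04829 × 0.6920 = 0.03342 mol
n(NaOH) used in back-titration = 0.01836 × 0.1636 = 3.004 × 10^-3 mol
n(HCl) left over = 3.004 × 10^-3 mol (1:1 ratio)
n(HCl) consumed by analyte = 0.03342 − 3.004 × 10^-3 = 0.03041 mol
From the 1:2 ratio, n(CaO) = 1/2 × 0.03041 = 0.01521 mol
mass of CaO = 0.01521 × 56.08 = 0.8528 g
% CaO = 0.8528 / 1.361 × 100 = 62.66 %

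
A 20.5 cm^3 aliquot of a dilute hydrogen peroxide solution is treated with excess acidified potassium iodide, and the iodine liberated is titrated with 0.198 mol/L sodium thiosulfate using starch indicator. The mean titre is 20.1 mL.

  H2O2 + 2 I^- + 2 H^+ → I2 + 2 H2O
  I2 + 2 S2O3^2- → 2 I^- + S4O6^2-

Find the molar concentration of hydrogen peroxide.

n(S2O3^2-) = 0.0201 × 0.198 = 3.98 × 10^-3 mol
n(I2) = n(S2O3^2-)/2 = 1.99 × 10^-3 mol
n(H2O2) in the aliquot = 1.99 × 10^-3 mol (1:1 ratio)
[H2O2] = 1.99 × 10^-3 / 0.0205 = 0.0971 mol/L

0.0971 mol/L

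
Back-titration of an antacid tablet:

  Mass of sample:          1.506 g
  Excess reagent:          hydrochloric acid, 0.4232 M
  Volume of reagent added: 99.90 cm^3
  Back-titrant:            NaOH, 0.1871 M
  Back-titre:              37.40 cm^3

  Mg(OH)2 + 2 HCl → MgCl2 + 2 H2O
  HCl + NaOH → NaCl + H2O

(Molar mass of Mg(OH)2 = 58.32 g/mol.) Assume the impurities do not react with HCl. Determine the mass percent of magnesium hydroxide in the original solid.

68.31 %

n(HCl) added = 0.09990 × 0.4232 = 0.04228 mol
n(NaOH) used in back-titration = 0.03740 × 0.1871 = 6.998 × 10^-3 mol
n(HCl) left over = 6.998 × 10^-3 mol (1:1 ratio)
n(HCl) consumed by analyte = 0.04228 − 6.998 × 10^-3 = 0.03528 mol
From the 1:2 ratio, n(Mg(OH)2) = 1/2 × 0.03528 = 0.01764 mol
mass of Mg(OH)2 = 0.01764 × 58.32 = 1.029 g
% Mg(OH)2 = 1.029 / 1.506 × 100 = 68.31 %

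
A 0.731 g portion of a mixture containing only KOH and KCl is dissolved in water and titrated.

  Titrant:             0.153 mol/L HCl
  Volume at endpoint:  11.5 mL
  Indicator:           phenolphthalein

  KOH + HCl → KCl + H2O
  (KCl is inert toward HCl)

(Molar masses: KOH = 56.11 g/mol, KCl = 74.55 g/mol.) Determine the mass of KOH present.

n(HCl) = 0.0115 × 0.153 = 1.76 × 10^-3 mol
Let x = n(KOH), y = n(KCl).
Titrant: 1x = 1.76 × 10^-3;  mass: 56.11x + 74.55y = 0.731
Solving, x = 1.76 × 10^-3 mol, y = 8.48 × 10^-3 mol
mass of KOH = 1.76 × 10^-3 × 56.11 = 0.0987 g

0.0987 g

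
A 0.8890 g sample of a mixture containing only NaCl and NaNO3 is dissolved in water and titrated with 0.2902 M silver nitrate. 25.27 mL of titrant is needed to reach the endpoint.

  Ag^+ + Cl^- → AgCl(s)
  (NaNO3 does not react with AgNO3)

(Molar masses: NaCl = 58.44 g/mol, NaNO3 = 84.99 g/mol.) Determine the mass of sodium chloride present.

n(AgNO3) = 0.02527 × 0.2902 = 7.333 × 10^-3 mol
Let x = n(NaCl), y = n(NaNO3).
Titrant: 1x = 7.333 × 10^-3;  mass: 58.44x + 84.99y = 0.8890
Solving, x = 7.333 × 10^-3 mol, y = 5.418 × 10^-3 mol
mass of NaCl = 7.333 × 10^-3 × 58.44 = 0.4286 g

0.4286 g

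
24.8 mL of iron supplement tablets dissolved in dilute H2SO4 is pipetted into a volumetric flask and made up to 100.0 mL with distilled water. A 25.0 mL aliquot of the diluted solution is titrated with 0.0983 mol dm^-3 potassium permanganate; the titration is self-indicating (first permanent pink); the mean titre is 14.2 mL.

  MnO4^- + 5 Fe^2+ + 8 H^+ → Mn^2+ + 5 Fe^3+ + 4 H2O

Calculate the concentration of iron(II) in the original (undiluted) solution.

n(KMnO4) = 0.0142 × 0.0983 = 1.40 × 10^-3 mol
From the 5:1 ratio, n(Fe2+) in the aliquot = 5/1 × 1.40 × 10^-3 = 6.98 × 10^-3 mol
[Fe2+]_dilute = 6.98 × 10^-3 / 0.0250 = 0.279 mol/L
Dilution factor = 100.0 / 24.8 = 4.032
[Fe2+]_stock = 0.279 × 4.032 = 1.13 mol/L

1.13 mol/L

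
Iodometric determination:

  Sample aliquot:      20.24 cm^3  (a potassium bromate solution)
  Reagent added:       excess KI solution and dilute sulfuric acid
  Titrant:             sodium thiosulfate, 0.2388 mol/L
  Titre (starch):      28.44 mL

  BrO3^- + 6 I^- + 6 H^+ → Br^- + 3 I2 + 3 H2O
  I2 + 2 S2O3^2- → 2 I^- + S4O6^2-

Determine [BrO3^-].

n(S2O3^2-) = 0.02844 × 0.2388 = 6.791 × 10^-3 mol
n(I2) = n(S2O3^2-)/2 = 3.396 × 10^-3 mol
From the 1:3 ratio, n(BrO3^-) in the aliquot = 1/3 × 3.396 × 10^-3 = 1.132 × 10^-3 mol
[BrO3^-] = 1.132 × 10^-3 / 0.02024 = 0.05592 mol/L

0.05592 mol/L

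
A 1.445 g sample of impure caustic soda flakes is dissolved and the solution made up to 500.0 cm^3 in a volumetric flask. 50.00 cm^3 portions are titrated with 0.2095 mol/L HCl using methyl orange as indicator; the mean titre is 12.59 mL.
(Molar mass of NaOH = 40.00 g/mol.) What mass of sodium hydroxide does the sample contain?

1.055 g

NaOH + HCl → NaCl + H2O
n(HCl) per titration = 0.01259 × 0.2095 = 2.638 × 10^-3 mol
n(NaOH) in each aliquot = 2.638 × 10^-3 mol (1:1 ratio)
n(NaOH) in the whole flask = 2.638 × 10^-3 × 500.0/50.00 = 0.02638 mol
mass of NaOH = 0.02638 × 40.00 = 1.055 g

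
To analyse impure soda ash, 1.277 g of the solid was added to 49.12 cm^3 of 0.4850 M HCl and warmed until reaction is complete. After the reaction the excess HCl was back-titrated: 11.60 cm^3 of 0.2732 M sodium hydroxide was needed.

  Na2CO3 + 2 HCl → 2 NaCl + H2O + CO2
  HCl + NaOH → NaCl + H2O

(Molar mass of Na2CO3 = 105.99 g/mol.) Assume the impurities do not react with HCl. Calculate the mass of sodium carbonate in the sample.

n(HCl) added = 0.04912 × 0.4850 = 0.02382 mol
n(NaOH) used in back-titration = 0.01160 × 0.2732 = 3.169 × 10^-3 mol
n(HCl) left over = 3.169 × 10^-3 mol (1:1 ratio)
n(HCl) consumed by analyte = 0.02382 − 3.169 × 10^-3 = 0.02065 mol
From the 1:2 ratio, n(Na2CO3) = 1/2 × 0.02065 = 0.01033 mol
mass of Na2CO3 = 0.01033 × 105.99 = 1.095 g

1.095 g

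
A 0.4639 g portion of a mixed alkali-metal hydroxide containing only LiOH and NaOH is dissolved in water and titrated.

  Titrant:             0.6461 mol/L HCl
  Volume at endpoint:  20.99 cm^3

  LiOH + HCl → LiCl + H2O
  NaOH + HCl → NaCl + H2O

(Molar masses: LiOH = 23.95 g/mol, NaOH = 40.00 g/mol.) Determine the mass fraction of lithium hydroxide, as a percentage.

n(HCl) = 0.02099 × 0.6461 = 0.01356 mol
Let x = n(LiOH), y = n(NaOH).
Titrant: 1x + 1y = 0.01356;  mass: 23.95x + 40.00y = 0.4639
Solving, x = 4.895 × 10^-3 mol, y = 8.667 × 10^-3 mol
mass of LiOH = 4.895 × 10^-3 × 23.95 = 0.1172 g
% LiOH = 0.1172 / 0.4639 × 100 = 25.27 %

25.27 %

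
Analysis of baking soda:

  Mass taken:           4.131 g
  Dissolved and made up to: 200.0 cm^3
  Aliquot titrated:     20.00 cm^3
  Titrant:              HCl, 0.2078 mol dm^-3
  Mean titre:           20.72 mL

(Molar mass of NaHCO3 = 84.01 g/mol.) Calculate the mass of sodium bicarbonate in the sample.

NaHCO3 + HCl → NaCl + H2O + CO2
n(HCl) per titration = 0.02072 × 0.2078 = 4.306 × 10^-3 mol
n(NaHCO3) in each aliquot = 4.306 × 10^-3 mol (1:1 ratio)
n(NaHCO3) in the whole flask = 4.306 × 10^-3 × 200.0/20.00 = 0.04306 mol
mass of NaHCO3 = 0.04306 × 84.01 = 3.617 g

3.617 g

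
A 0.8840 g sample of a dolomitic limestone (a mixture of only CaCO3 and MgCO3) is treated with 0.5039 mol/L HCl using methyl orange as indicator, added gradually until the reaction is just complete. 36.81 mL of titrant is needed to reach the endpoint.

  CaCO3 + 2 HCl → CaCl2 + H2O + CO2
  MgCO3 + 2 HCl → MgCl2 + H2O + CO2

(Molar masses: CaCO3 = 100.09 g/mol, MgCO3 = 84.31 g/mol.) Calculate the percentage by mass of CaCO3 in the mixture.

n(HCl) = 0.03681 × 0.5039 = 0.01855 mol
Let x = n(CaCO3), y = n(MgCO3).
Titrant: 2x + 2y = 0.01855;  mass: 100.09x + 84.31y = 0.8840
Solving, x = 6.469 × 10^-3 mol, y = 2.805 × 10^-3 mol
mass of CaCO3 = 6.469 × 10^-3 × 100.09 = 0.6475 g
% CaCO3 = 0.6475 / 0.8840 × 100 = 73.25 %

73.25 %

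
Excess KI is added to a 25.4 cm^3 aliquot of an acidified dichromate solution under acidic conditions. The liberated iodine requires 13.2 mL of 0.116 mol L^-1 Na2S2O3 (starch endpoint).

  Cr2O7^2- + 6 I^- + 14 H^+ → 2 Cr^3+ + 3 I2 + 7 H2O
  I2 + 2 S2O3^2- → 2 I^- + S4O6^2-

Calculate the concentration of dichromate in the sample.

n(S2O3^2-) = 0.0132 × 0.116 = 1.53 × 10^-3 mol
n(I2) = n(S2O3^2-)/2 = 7.66 × 10^-4 mol
From the 1:3 ratio, n(Cr2O7^2-) in the aliquot = 1/3 × 7.66 × 10^-4 = 2.55 × 10^-4 mol
[Cr2O7^2-] = 2.55 × 10^-4 / 0.0254 = 0.0100 mol/L

0.0100 mol/L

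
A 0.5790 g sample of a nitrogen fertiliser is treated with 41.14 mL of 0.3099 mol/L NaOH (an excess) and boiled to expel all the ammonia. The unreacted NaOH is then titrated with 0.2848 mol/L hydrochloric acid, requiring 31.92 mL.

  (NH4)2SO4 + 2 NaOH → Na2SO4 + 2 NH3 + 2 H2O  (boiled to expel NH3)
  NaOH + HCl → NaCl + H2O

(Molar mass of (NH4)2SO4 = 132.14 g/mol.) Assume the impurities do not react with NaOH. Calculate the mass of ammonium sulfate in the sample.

0.2417 g

n(NaOH) added = 0.04114 × 0.3099 = 0.01275 mol
n(HCl) used in back-titration = 0.03192 × 0.2848 = 9.091 × 10^-3 mol
n(NaOH) left over = 9.091 × 10^-3 mol (1:1 ratio)
n(NaOH) consumed by analyte = 0.01275 − 9.091 × 10^-3 = 3.658 × 10^-3 mol
From the 1:2 ratio, n((NH4)2SO4) = 1/2 × 3.658 × 10^-3 = 1.829 × 10^-3 mol
mass of (NH4)2SO4 = 1.829 × 10^-3 × 132.14 = 0.2417 g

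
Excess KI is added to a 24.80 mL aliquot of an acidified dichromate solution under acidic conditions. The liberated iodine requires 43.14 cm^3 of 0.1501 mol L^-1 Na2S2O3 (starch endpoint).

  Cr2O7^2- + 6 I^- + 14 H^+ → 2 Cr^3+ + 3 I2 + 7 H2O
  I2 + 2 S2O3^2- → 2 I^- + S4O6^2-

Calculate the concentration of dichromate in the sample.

0.04352 mol/L

n(S2O3^2-) = 0.04314 × 0.1501 = 6.475 × 10^-3 mol
n(I2) = n(S2O3^2-)/2 = 3.238 × 10^-3 mol
From the 1:3 ratio, n(Cr2O7^2-) in the aliquot = 1/3 × 3.238 × 10^-3 = 1.079 × 10^-3 mol
[Cr2O7^2-] = 1.079 × 10^-3 / 0.02480 = 0.04352 mol/L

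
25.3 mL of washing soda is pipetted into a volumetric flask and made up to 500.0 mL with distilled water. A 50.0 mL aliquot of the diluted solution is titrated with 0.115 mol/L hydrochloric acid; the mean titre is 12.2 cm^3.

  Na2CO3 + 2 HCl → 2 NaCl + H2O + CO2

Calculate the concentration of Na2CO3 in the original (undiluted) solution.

0.277 mol/L

n(HCl) = 0.0122 × 0.115 = 1.40 × 10^-3 mol
From the 1:2 ratio, n(Na2CO3) in the aliquot = 1/2 × 1.40 × 10^-3 = 7.01 × 10^-4 mol
[Na2CO3]_dilute = 7.01 × 10^-4 / 0.0500 = 0.0140 mol/L
Dilution factor = 500.0 / 25.3 = 19.76
[Na2CO3]_stock = 0.0140 × 19.76 = 0.277 mol/L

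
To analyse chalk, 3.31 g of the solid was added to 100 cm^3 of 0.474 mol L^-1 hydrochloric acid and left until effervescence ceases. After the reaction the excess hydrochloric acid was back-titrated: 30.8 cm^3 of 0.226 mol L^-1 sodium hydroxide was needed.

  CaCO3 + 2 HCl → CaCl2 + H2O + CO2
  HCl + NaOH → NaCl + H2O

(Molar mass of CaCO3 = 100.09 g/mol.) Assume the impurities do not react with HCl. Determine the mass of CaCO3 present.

2.02 g

n(HCl) added = 0.100 × 0.474 = 0.0474 mol
n(NaOH) used in back-titration = 0.0308 × 0.226 = 6.96 × 10^-3 mol
n(HCl) left over = 6.96 × 10^-3 mol (1:1 ratio)
n(HCl) consumed by analyte = 0.0474 − 6.96 × 10^-3 = 0.0404 mol
From the 1:2 ratio, n(CaCO3) = 1/2 × 0.0404 = 0.0202 mol
mass of CaCO3 = 0.0202 × 100.09 = 2.02 g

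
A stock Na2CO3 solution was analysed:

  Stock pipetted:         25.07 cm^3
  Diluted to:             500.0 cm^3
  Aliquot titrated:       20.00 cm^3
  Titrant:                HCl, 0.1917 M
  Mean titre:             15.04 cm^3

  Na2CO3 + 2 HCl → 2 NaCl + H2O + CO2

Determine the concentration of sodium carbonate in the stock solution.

1.438 M

n(HCl) = 0.01504 × 0.1917 = 2.883 × 10^-3 mol
From the 1:2 ratio, n(Na2CO3) in the aliquot = 1/2 × 2.883 × 10^-3 = 1.442 × 10^-3 mol
[Na2CO3]_dilute = 1.442 × 10^-3 / 0.02000 = 0.07208 mol/L
Dilution factor = 500.0 / 25.07 = 19.94
[Na2CO3]_stock = 0.07208 × 19.94 = 1.438 mol/L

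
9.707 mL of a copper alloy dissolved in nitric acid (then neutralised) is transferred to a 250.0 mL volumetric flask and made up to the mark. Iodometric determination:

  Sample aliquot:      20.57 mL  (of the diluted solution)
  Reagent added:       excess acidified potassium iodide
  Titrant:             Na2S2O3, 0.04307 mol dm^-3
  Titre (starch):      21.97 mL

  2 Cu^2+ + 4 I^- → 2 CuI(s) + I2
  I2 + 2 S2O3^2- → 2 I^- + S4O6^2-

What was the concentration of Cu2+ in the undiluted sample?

n(S2O3^2-) = 0.02197 × 0.04307 = 9.462 × 10^-4 mol
n(I2) = n(S2O3^2-)/2 = 4.731 × 10^-4 mol
From the 2:1 ratio, n(Cu2+) in the aliquot = 2/1 × 4.731 × 10^-4 = 9.462 × 10^-4 mol
[Cu2+]_dilute = 9.462 × 10^-4 / 0.02057 = 0.04600 mol/L
[Cu2+]_original = 0.04600 × 250.0/9.707 = 1.185 mol/L

1.185 mol/L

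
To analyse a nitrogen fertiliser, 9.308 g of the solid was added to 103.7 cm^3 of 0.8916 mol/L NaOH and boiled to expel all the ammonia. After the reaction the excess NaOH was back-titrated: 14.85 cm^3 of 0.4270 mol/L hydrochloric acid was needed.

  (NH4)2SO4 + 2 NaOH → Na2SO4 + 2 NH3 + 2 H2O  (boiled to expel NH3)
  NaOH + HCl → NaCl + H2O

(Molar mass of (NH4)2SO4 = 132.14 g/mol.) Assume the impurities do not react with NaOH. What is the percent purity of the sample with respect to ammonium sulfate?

61.13 %

n(NaOH) added = 0.1037 × 0.8916 = 0.09246 mol
n(HCl) used in back-titration = 0.01485 × 0.4270 = 6.341 × 10^-3 mol
n(NaOH) left over = 6.341 × 10^-3 mol (1:1 ratio)
n(NaOH) consumed by analyte = 0.09246 − 6.341 × 10^-3 = 0.08612 mol
From the 1:2 ratio, n((NH4)2SO4) = 1/2 × 0.08612 = 0.04306 mol
mass of (NH4)2SO4 = 0.04306 × 132.14 = 5.690 g
% (NH4)2SO4 = 5.690 / 9.308 × 100 = 61.13 %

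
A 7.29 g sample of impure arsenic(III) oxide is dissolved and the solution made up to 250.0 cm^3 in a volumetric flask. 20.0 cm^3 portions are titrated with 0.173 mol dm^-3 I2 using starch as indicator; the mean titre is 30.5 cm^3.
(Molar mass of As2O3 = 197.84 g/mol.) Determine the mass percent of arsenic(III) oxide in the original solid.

As2O3 + 2 I2 + 2 H2O → As2O5 + 4 HI
n(I2) per titration = 0.0305 × 0.173 = 5.28 × 10^-3 mol
From the 1:2 ratio, n(As2O3) in each aliquot = 1/2 × 5.28 × 10^-3 = 2.64 × 10^-3 mol
n(As2O3) in the whole flask = 2.64 × 10^-3 × 250.0/20.0 = 0.0330 mol
mass of As2O3 = 0.0330 × 197.84 = 6.52 g
% As2O3 = 6.52 / 7.29 × 100 = 89.5 %

89.5 %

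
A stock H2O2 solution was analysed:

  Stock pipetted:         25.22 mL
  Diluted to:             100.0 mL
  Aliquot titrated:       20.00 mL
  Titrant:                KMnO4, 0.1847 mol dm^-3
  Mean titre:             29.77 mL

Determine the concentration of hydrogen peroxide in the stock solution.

2.725 mol/L

2 MnO4^- + 5 H2O2 + 6 H^+ → 2 Mn^2+ + 5 O2 + 8 H2O
n(KMnO4) = 0.02977 × 0.1847 = 5.499 × 10^-3 mol
From the 5:2 ratio, n(H2O2) in the aliquot = 5/2 × 5.499 × 10^-3 = 0.01375 mol
[H2O2]_dilute = 0.01375 / 0.02000 = 0.6873 mol/L
Dilution factor = 100.0 / 25.22 = 3.965
[H2O2]_stock = 0.6873 × 3.965 = 2.725 mol/L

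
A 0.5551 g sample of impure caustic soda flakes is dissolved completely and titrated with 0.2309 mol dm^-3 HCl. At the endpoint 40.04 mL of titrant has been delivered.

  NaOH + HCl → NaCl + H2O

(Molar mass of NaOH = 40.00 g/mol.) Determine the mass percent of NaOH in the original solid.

66.62 %

n(HCl) = 0.04004 L × 0.2309 mol/L = 9.245 × 10^-3 mol
n(NaOH) = 9.245 × 10^-3 mol (1:1 ratio)
mass of NaOH = 9.245 × 10^-3 × 40.00 g/mol = 0.3698 g
% NaOH = 0.3698 / 0.5551 × 100 = 66.62 %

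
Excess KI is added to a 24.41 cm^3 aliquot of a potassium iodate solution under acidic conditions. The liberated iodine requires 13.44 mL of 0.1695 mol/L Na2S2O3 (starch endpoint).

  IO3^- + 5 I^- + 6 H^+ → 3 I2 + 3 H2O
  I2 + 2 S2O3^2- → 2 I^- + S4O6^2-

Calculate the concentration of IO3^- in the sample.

n(S2O3^2-) = 0.01344 × 0.1695 = 2.278 × 10^-3 mol
n(I2) = n(S2O3^2-)/2 = 1.139 × 10^-3 mol
From the 1:3 ratio, n(IO3^-) in the aliquot = 1/3 × 1.139 × 10^-3 = 3.797 × 10^-4 mol
[IO3^-] = 3.797 × 10^-4 / 0.02441 = 0.01555 mol/L

0.01555 mol/L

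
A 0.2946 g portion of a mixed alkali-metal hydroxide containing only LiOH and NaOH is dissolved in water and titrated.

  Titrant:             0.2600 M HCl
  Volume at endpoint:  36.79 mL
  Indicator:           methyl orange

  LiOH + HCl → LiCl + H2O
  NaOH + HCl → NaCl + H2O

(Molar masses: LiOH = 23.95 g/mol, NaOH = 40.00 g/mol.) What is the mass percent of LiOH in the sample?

n(HCl) = 0.03679 × 0.2600 = 9.565 × 10^-3 mol
Let x = n(LiOH), y = n(NaOH).
Titrant: 1x + 1y = 9.565 × 10^-3;  mass: 23.95x + 40.00y = 0.2946
Solving, x = 5.484 × 10^-3 mol, y = 4.082 × 10^-3 mol
mass of LiOH = 5.484 × 10^-3 × 23.95 = 0.1313 g
% LiOH = 0.1313 / 0.2946 × 100 = 44.58 %

44.58 %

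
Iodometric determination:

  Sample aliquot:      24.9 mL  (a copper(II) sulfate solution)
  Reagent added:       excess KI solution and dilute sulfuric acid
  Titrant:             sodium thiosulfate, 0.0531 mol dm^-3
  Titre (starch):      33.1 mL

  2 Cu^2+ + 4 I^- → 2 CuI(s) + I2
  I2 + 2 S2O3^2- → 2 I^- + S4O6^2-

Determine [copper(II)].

n(S2O3^2-) = 0.0331 × 0.0531 = 1.76 × 10^-3 mol
n(I2) = n(S2O3^2-)/2 = 8.79 × 10^-4 mol
From the 2:1 ratio, n(Cu2+) in the aliquot = 2/1 × 8.79 × 10^-4 = 1.76 × 10^-3 mol
[Cu2+] = 1.76 × 10^-3 / 0.0249 = 0.0706 mol/L

0.0706 mol/L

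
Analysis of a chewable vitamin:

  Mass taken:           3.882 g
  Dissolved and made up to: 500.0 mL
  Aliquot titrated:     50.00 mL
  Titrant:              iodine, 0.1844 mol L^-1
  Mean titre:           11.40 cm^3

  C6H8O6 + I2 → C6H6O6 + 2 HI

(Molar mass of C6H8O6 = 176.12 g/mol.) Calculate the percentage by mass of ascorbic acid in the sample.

95.37 %

n(I2) per titration = 0.01140 × 0.1844 = 2.102 × 10^-3 mol
n(C6H8O6) in each aliquot = 2.102 × 10^-3 mol (1:1 ratio)
n(C6H8O6) in the whole flask = 2.102 × 10^-3 × 500.0/50.00 = 0.02102 mol
mass of C6H8O6 = 0.02102 × 176.12 = 3.702 g
% C6H8O6 = 3.702 / 3.882 × 100 = 95.37 %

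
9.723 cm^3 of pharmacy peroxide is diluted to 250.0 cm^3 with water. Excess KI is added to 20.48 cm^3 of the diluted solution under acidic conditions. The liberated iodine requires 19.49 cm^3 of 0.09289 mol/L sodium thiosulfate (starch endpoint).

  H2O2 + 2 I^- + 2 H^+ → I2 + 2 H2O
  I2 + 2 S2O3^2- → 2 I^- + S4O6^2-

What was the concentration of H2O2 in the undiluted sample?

1.136 mol/L

n(S2O3^2-) = 0.01949 × 0.09289 = 1.810 × 10^-3 mol
n(I2) = n(S2O3^2-)/2 = 9.052 × 10^-4 mol
n(H2O2) in the aliquot = 9.052 × 10^-4 mol (1:1 ratio)
[H2O2]_dilute = 9.052 × 10^-4 / 0.02048 = 0.04420 mol/L
[H2O2]_original = 0.04420 × 250.0/9.723 = 1.136 mol/L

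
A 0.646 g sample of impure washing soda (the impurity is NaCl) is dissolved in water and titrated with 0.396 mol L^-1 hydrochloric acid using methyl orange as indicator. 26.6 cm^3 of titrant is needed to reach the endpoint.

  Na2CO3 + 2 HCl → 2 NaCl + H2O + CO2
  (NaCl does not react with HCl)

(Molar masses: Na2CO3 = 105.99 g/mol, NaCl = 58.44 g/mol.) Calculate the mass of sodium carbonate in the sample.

n(HCl) = 0.0266 × 0.396 = 0.0105 mol
Let x = n(Na2CO3), y = n(NaCl).
Titrant: 2x = 0.0105;  mass: 105.99x + 58.44y = 0.646
Solving, x = 5.27 × 10^-3 mol, y = 1.50 × 10^-3 mol
mass of Na2CO3 = 5.27 × 10^-3 × 105.99 = 0.558 g

0.558 g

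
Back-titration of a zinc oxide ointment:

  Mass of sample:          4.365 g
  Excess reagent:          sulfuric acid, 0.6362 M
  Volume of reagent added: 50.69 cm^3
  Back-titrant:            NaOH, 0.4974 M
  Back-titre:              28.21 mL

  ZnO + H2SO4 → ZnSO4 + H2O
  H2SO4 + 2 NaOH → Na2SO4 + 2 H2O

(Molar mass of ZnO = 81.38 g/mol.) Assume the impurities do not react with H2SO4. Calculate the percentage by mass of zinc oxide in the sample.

n(H2SO4) added = 0.05069 × 0.6362 = 0.03225 mol
n(NaOH) used in back-titration = 0.02821 × 0.4974 = 0.01403 mol
From the 1:2 ratio, n(H2SO4) left over = 1/2 × 0.01403 = 7.016 × 10^-3 mol
n(H2SO4) consumed by analyte = 0.03225 − 7.016 × 10^-3 = 0.02523 mol
n(ZnO) = 0.02523 mol (1:1 ratio)
mass of ZnO = 0.02523 × 81.38 = 2.053 g
% ZnO = 2.053 / 4.365 × 100 = 47.04 %

47.04 %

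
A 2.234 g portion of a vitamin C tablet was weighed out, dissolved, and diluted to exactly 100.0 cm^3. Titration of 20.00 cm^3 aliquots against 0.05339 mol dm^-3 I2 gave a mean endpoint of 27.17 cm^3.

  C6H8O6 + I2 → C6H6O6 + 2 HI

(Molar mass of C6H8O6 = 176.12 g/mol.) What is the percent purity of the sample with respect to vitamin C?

57.18 %

n(I2) per titration = 0.02717 × 0.05339 = 1.451 × 10^-3 mol
n(C6H8O6) in each aliquot = 1.451 × 10^-3 mol (1:1 ratio)
n(C6H8O6) in the whole flask = 1.451 × 10^-3 × 100.0/20.00 = 7.253 × 10^-3 mol
mass of C6H8O6 = 7.253 × 10^-3 × 176.12 = 1.277 g
% C6H8O6 = 1.277 / 2.234 × 100 = 57.18 %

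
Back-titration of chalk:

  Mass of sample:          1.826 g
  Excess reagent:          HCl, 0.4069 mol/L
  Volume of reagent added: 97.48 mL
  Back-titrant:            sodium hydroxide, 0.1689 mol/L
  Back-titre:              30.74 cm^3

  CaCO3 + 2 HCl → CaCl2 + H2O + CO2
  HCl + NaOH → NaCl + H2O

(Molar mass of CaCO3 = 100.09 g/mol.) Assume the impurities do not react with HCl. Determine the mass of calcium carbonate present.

n(HCl) added = 0.09748 × 0.4069 = 0.03966 mol
n(NaOH) used in back-titration = 0.03074 × 0.1689 = 5.192 × 10^-3 mol
n(HCl) left over = 5.192 × 10^-3 mol (1:1 ratio)
n(HCl) consumed by analyte = 0.03966 − 5.192 × 10^-3 = 0.03447 mol
From the 1:2 ratio, n(CaCO3) = 1/2 × 0.03447 = 0.01724 mol
mass of CaCO3 = 0.01724 × 100.09 = 1.725 g

1.725 g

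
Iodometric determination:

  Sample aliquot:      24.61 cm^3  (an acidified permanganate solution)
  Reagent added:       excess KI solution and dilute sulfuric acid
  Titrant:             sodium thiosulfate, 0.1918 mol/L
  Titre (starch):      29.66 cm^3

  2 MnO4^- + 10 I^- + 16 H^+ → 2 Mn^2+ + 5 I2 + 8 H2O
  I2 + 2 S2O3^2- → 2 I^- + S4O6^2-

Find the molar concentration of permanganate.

0.04623 mol/L

n(S2O3^2-) = 0.02966 × 0.1918 = 5.689 × 10^-3 mol
n(I2) = n(S2O3^2-)/2 = 2.844 × 10^-3 mol
From the 2:5 ratio, n(MnO4^-) in the aliquot = 2/5 × 2.844 × 10^-3 = 1.138 × 10^-3 mol
[MnO4^-] = 1.138 × 10^-3 / 0.02461 = 0.04623 mol/L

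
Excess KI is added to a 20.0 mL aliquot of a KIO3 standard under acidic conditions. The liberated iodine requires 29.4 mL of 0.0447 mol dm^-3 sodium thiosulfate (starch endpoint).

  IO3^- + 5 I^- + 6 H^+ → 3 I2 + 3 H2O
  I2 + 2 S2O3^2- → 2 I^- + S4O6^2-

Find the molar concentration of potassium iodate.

n(S2O3^2-) = 0.0294 × 0.0447 = 1.31 × 10^-3 mol
n(I2) = n(S2O3^2-)/2 = 6.57 × 10^-4 mol
From the 1:3 ratio, n(IO3^-) in the aliquot = 1/3 × 6.57 × 10^-4 = 2.19 × 10^-4 mol
[IO3^-] = 2.19 × 10^-4 / 0.0200 = 0.0110 mol/L

0.0110 mol/L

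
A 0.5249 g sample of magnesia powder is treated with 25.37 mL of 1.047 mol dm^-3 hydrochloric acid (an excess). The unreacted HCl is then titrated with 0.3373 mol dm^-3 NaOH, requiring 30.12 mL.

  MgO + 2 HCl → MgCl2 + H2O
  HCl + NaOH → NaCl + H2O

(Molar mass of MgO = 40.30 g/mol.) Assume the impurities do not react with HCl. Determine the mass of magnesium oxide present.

n(HCl) added = 0.02537 × 1.047 = 0.02656 mol
n(NaOH) used in back-titration = 0.03012 × 0.3373 = 0.01016 mol
n(HCl) left over = 0.01016 mol (1:1 ratio)
n(HCl) consumed by analyte = 0.02656 − 0.01016 = 0.01640 mol
From the 1:2 ratio, n(MgO) = 1/2 × 0.01640 = 8.201 × 10^-3 mol
mass of MgO = 8.201 × 10^-3 × 40.30 = 0.3305 g

0.3305 g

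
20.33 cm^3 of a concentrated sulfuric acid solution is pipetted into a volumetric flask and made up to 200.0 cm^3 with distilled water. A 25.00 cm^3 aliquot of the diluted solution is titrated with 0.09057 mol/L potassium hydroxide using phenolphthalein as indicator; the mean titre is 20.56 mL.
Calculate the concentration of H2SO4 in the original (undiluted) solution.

0.3664 mol/L

H2SO4 + 2 KOH → K2SO4 + 2 H2O
n(KOH) = 0.02056 × 0.09057 = 1.862 × 10^-3 mol
From the 1:2 ratio, n(H2SO4) in the aliquot = 1/2 × 1.862 × 10^-3 = 9.311 × 10^-4 mol
[H2SO4]_dilute = 9.311 × 10^-4 / 0.02500 = 0.03724 mol/L
Dilution factor = 200.0 / 20.33 = 9.838
[H2SO4]_stock = 0.03724 × 9.838 = 0.3664 mol/L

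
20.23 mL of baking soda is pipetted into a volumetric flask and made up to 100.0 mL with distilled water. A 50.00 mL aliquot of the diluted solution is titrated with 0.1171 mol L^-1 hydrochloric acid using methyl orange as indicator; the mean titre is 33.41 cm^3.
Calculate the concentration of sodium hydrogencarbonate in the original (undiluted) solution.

NaHCO3 + HCl → NaCl + H2O + CO2
n(HCl) = 0.03341 × 0.1171 = 3.912 × 10^-3 mol
n(NaHCO3) in the aliquot = 3.912 × 10^-3 mol (1:1 ratio)
[NaHCO3]_dilute = 3.912 × 10^-3 / 0.05000 = 0.07825 mol/L
Dilution factor = 100.0 / 20.23 = 4.943
[NaHCO3]_stock = 0.07825 × 4.943 = 0.3868 mol/L

0.3868 mol/L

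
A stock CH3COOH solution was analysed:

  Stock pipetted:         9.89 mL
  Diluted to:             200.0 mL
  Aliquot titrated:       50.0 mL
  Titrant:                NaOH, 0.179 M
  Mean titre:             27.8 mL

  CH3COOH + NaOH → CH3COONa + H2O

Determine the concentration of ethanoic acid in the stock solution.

n(NaOH) = 0.0278 × 0.179 = 4.98 × 10^-3 mol
n(CH3COOH) in the aliquot = 4.98 × 10^-3 mol (1:1 ratio)
[CH3COOH]_dilute = 4.98 × 10^-3 / 0.0500 = 0.0995 mol/L
Dilution factor = 200.0 / 9.89 = 20.22
[CH3COOH]_stock = 0.0995 × 20.22 = 2.01 mol/L

2.01 M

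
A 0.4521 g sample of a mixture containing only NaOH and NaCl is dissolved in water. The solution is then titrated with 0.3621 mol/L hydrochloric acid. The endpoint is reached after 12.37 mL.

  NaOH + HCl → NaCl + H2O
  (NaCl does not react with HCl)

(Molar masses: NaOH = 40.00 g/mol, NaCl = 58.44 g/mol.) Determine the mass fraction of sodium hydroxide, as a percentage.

39.63 %

n(HCl) = 0.01237 × 0.3621 = 4.479 × 10^-3 mol
Let x = n(NaOH), y = n(NaCl).
Titrant: 1x = 4.479 × 10^-3;  mass: 40.00x + 58.44y = 0.4521
Solving, x = 4.479 × 10^-3 mol, y = 4.670 × 10^-3 mol
mass of NaOH = 4.479 × 10^-3 × 40.00 = 0.1792 g
% NaOH = 0.1792 / 0.4521 × 100 = 39.63 %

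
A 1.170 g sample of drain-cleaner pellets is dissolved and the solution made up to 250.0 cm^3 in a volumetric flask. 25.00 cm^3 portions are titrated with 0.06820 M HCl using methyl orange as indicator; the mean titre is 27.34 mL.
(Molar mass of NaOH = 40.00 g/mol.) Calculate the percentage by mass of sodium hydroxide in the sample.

63.75 %

NaOH + HCl → NaCl + H2O
n(HCl) per titration = 0.02734 × 0.06820 = 1.865 × 10^-3 mol
n(NaOH) in each aliquot = 1.865 × 10^-3 mol (1:1 ratio)
n(NaOH) in the whole flask = 1.865 × 10^-3 × 250.0/25.00 = 0.01865 mol
mass of NaOH = 0.01865 × 40.00 = 0.7458 g
% NaOH = 0.7458 / 1.170 × 100 = 63.75 %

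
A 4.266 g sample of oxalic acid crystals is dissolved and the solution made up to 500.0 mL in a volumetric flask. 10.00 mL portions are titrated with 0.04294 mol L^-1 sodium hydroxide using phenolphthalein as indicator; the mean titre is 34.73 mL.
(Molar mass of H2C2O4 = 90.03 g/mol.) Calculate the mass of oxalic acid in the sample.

3.357 g

H2C2O4 + 2 NaOH → Na2C2O4 + 2 H2O
n(NaOH) per titration = 0.03473 × 0.04294 = 1.491 × 10^-3 mol
From the 1:2 ratio, n(H2C2O4) in each aliquot = 1/2 × 1.491 × 10^-3 = 7.457 × 10^-4 mol
n(H2C2O4) in the whole flask = 7.457 × 10^-4 × 500.0/10.00 = 0.03728 mol
mass of H2C2O4 = 0.03728 × 90.03 = 3.357 g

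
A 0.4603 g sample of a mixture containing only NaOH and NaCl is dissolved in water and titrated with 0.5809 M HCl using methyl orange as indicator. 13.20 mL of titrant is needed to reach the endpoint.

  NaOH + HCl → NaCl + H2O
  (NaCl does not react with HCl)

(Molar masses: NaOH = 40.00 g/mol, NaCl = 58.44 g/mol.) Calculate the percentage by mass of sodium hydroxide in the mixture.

n(HCl) = 0.01320 × 0.5809 = 7.668 × 10^-3 mol
Let x = n(NaOH), y = n(NaCl).
Titrant: 1x = 7.668 × 10^-3;  mass: 40.00x + 58.44y = 0.4603
Solving, x = 7.668 × 10^-3 mol, y = 2.628 × 10^-3 mol
mass of NaOH = 7.668 × 10^-3 × 40.00 = 0.3067 g
% NaOH = 0.3067 / 0.4603 × 100 = 66.63 %

66.63 %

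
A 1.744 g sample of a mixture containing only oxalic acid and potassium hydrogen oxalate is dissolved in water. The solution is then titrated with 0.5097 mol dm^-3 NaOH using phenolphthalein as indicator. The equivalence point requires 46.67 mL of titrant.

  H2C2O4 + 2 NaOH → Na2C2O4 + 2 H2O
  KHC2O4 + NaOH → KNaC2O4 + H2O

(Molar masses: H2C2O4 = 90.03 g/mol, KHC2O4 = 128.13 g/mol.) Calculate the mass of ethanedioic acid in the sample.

0.7062 g

n(NaOH) = 0.04667 × 0.5097 = 0.02379 mol
Let x = n(H2C2O4), y = n(KHC2O4).
Titrant: 2x + 1y = 0.02379;  mass: 90.03x + 128.13y = 1.744
Solving, x = 7.844 × 10^-3 mol, y = 8.100 × 10^-3 mol
mass of H2C2O4 = 7.844 × 10^-3 × 90.03 = 0.7062 g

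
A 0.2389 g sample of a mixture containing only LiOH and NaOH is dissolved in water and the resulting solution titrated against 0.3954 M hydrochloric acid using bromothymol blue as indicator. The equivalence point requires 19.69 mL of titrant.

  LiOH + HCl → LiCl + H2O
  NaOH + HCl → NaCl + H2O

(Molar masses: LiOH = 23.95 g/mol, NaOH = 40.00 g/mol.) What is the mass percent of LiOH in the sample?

n(HCl) = 0.01969 × 0.3954 = 7.785 × 10^-3 mol
Let x = n(LiOH), y = n(NaOH).
Titrant: 1x + 1y = 7.785 × 10^-3;  mass: 23.95x + 40.00y = 0.2389
Solving, x = 4.518 × 10^-3 mol, y = 3.267 × 10^-3 mol
mass of LiOH = 4.518 × 10^-3 × 23.95 = 0.1082 g
% LiOH = 0.1082 / 0.2389 × 100 = 45.30 %

45.30 %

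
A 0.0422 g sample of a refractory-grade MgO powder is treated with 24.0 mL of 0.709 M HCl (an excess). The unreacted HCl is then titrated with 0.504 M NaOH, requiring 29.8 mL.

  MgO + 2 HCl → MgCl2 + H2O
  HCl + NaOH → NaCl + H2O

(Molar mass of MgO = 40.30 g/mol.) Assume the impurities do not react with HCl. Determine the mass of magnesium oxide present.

n(HCl) added = 0.0240 × 0.709 = 0.0170 mol
n(NaOH) used in back-titration = 0.0298 × 0.504 = 0.0150 mol
n(HCl) left over = 0.0150 mol (1:1 ratio)
n(HCl) consumed by analyte = 0.0170 − 0.0150 = 2.00 × 10^-3 mol
From the 1:2 ratio, n(MgO) = 1/2 × 2.00 × 10^-3 = 9.98 × 10^-4 mol
mass of MgO = 9.98 × 10^-4 × 40.30 = 0.0402 g

0.0402 g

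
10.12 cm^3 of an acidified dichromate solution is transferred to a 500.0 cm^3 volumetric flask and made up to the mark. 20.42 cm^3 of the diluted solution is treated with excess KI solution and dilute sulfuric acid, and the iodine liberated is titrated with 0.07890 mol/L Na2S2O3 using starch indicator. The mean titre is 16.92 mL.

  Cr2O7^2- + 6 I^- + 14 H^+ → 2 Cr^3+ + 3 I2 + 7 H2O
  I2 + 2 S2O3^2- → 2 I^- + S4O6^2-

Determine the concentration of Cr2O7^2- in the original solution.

0.5383 mol/L

n(S2O3^2-) = 0.01692 × 0.07890 = 1.335 × 10^-3 mol
n(I2) = n(S2O3^2-)/2 = 6.675 × 10^-4 mol
From the 1:3 ratio, n(Cr2O7^2-) in the aliquot = 1/3 × 6.675 × 10^-4 = 2.225 × 10^-4 mol
[Cr2O7^2-]_dilute = 2.225 × 10^-4 / 0.02042 = 0.01090 mol/L
[Cr2O7^2-]_original = 0.01090 × 500.0/10.12 = 0.5383 mol/L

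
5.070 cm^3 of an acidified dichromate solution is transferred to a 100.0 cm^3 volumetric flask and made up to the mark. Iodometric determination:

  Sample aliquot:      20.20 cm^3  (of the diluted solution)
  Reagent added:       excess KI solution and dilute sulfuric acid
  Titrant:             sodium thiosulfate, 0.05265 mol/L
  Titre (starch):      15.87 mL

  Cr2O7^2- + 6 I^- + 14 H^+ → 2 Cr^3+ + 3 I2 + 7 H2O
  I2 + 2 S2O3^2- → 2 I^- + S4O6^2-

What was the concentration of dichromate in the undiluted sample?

0.1360 mol/L

n(S2O3^2-) = 0.01587 × 0.05265 = 8.356 × 10^-4 mol
n(I2) = n(S2O3^2-)/2 = 4.178 × 10^-4 mol
From the 1:3 ratio, n(Cr2O7^2-) in the aliquot = 1/3 × 4.178 × 10^-4 = 1.393 × 10^-4 mol
[Cr2O7^2-]_dilute = 1.393 × 10^-4 / 0.02020 = 0.006894 mol/L
[Cr2O7^2-]_original = 0.006894 × 100.0/5.070 = 0.1360 mol/L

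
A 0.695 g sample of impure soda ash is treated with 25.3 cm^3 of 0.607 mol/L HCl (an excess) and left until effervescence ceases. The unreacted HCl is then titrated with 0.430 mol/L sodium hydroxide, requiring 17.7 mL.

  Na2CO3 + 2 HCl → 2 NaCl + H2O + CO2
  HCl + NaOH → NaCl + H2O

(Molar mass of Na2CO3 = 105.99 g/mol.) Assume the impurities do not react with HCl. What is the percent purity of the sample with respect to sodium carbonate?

n(HCl) added = 0.0253 × 0.607 = 0.0154 mol
n(NaOH) used in back-titration = 0.0177 × 0.430 = 7.61 × 10^-3 mol
n(HCl) left over = 7.61 × 10^-3 mol (1:1 ratio)
n(HCl) consumed by analyte = 0.0154 − 7.61 × 10^-3 = 7.75 × 10^-3 mol
From the 1:2 ratio, n(Na2CO3) = 1/2 × 7.75 × 10^-3 = 3.87 × 10^-3 mol
mass of Na2CO3 = 3.87 × 10^-3 × 105.99 = 0.411 g
% Na2CO3 = 0.411 / 0.695 × 100 = 59.1 %

59.1 %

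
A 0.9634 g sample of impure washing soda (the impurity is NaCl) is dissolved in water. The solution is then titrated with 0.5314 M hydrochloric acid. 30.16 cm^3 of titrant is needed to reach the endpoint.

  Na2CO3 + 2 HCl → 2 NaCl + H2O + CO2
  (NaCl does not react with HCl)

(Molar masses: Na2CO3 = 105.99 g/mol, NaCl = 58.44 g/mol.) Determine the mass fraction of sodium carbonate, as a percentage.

n(HCl) = 0.03016 × 0.5314 = 0.01603 mol
Let x = n(Na2CO3), y = n(NaCl).
Titrant: 2x = 0.01603;  mass: 105.99x + 58.44y = 0.9634
Solving, x = 8.014 × 10^-3 mol, y = 1.952 × 10^-3 mol
mass of Na2CO3 = 8.014 × 10^-3 × 105.99 = 0.8494 g
% Na2CO3 = 0.8494 / 0.9634 × 100 = 88.16 %

88.16 %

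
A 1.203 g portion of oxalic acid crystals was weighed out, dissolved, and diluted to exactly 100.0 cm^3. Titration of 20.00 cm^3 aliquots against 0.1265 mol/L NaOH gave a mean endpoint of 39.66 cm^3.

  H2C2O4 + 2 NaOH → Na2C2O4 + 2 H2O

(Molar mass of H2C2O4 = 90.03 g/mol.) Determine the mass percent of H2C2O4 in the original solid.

93.87 %

n(NaOH) per titration = 0.03966 × 0.1265 = 5.017 × 10^-3 mol
From the 1:2 ratio, n(H2C2O4) in each aliquot = 1/2 × 5.017 × 10^-3 = 2.508 × 10^-3 mol
n(H2C2O4) in the whole flask = 2.508 × 10^-3 × 100.0/20.00 = 0.01254 mol
mass of H2C2O4 = 0.01254 × 90.03 = 1.129 g
% H2C2O4 = 1.129 / 1.203 × 100 = 93.87 %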